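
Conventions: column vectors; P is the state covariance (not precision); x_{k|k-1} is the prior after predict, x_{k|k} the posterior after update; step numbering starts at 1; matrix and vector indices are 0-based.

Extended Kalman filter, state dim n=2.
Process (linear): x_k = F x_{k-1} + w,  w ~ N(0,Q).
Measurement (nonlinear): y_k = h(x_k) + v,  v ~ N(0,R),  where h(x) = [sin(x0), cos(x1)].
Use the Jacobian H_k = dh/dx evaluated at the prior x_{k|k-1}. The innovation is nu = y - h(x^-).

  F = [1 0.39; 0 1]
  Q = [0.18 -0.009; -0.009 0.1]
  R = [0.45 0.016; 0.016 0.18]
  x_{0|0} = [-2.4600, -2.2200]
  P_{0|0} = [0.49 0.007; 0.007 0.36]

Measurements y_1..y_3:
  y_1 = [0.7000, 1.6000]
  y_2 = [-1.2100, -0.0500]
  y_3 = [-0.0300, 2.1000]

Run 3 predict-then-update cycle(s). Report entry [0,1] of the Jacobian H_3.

step 1: x^-=[-3.3258, -2.2200]  P^-=[0.7302 0.1384; 0.1384 0.4600]  H_jac=[-0.9831 0.0000; 0.0000 0.7966]  S=[1.1557 -0.0924; -0.0924 0.4719]  K=[-0.6120 0.1138; -0.0565 0.7654]  nu=[0.5168, 2.2046]  x^+=[-3.3912, -0.5618]  P^+=[0.2783 0.0134; 0.0134 0.1718]
step 2: x^-=[-3.6103, -0.5618]  P^-=[0.4949 0.0714; 0.0714 0.2718]  H_jac=[-0.8921 0.0000; 0.0000 0.5327]  S=[0.8439 -0.0179; -0.0179 0.2571]  K=[-0.5208 0.1116; -0.0636 0.5587]  nu=[-1.6617, -0.8963]  x^+=[-2.8449, -0.9568]  P^+=[0.2607 0.0221; 0.0221 0.1869]
step 3: x^-=[-3.2180, -0.9568]  P^-=[0.4863 0.0860; 0.0860 0.2869]  H_jac=[-0.9971 0.0000; 0.0000 0.8173]  S=[0.9335 -0.0541; -0.0541 0.3716]  K=[-0.5128 0.1145; -0.0558 0.6228]  nu=[-0.1064, 1.5238]  x^+=[-2.9891, -0.0018]  P^+=[0.2296 0.0152; 0.0152 0.1361]

H_jac[0,1] = 0.0000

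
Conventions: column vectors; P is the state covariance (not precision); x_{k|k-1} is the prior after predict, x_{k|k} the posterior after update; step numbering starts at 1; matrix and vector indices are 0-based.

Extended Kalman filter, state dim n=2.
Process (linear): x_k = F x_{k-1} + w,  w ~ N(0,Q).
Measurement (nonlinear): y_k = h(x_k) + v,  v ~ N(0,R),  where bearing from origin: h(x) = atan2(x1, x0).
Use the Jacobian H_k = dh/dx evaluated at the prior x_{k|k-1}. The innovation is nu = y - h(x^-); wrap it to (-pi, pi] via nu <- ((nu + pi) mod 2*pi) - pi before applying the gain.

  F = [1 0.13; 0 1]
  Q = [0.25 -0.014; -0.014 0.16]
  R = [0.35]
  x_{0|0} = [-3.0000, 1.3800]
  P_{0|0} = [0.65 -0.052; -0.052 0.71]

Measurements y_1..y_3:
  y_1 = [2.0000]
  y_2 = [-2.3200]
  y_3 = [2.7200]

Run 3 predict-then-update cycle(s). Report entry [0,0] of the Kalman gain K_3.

K[0,0] = -0.2739

step 1: x^-=[-2.8206, 1.3800]  P^-=[0.8985 0.0263; 0.0263 0.8700]  H_jac=[-0.1400 -0.2861]  S=[0.4409]  K=[-0.3023; -0.5728]  nu=[-0.6866]  x^+=[-2.6131, 1.7733]  P^+=[0.8582 -0.0500; -0.0500 0.7253]
step 2: x^-=[-2.3825, 1.7733]  P^-=[1.1074 0.0303; 0.0303 0.8853]  H_jac=[-0.2010 -0.2701]  S=[0.4626]  K=[-0.4989; -0.5300]  nu=[1.4614]  x^+=[-3.1116, 0.9987]  P^+=[0.9923 -0.0921; -0.0921 0.7554]
step 3: x^-=[-2.9818, 0.9987]  P^-=[1.2311 -0.0079; -0.0079 0.9154]  H_jac=[-0.1010 -0.3015]  S=[0.4453]  K=[-0.2739; -0.6181]  nu=[-0.0984]  x^+=[-2.9548, 1.0595]  P^+=[1.1977 -0.0833; -0.0833 0.7453]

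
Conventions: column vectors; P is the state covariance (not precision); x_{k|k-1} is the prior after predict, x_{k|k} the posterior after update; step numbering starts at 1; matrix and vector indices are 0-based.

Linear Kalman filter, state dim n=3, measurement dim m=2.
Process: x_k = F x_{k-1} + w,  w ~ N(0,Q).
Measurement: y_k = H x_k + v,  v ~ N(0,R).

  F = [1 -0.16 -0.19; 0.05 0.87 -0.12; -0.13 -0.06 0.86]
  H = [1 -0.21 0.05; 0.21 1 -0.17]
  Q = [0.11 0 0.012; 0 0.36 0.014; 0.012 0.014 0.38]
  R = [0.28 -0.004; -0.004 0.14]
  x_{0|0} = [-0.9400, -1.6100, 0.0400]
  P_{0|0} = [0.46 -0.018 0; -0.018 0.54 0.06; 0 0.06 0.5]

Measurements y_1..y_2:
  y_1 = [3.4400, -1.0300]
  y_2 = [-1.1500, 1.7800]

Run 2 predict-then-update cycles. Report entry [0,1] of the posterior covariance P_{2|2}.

P_post[0,1] = -0.0262

step 1: x^-=[-0.6900, -1.4525, 0.2532]  P^-=[0.6113 -0.0651 -0.1312; -0.0651 0.7630 -0.0214; -0.1312 -0.0214 0.7530]  S=[0.9415 -0.0853; -0.0853 0.9410]  K=[0.6706 0.1518; -0.1693 0.7848; -0.1126 -0.1982]  nu=[3.8123, 0.6104]  x^+=[1.9592, -1.6187, -0.2969]  P^+=[0.1836 -0.0276 -0.0446; -0.0276 0.1337 0.1024; -0.0446 0.1024 0.7080]
step 2: x^-=[2.2746, -1.2747, -0.4129]  P^-=[0.3546 -0.0262 -0.1776; -0.0262 0.4486 0.0107; -0.1776 0.0107 0.9062]  S=[0.6497 -0.0273; -0.0273 0.6285]  K=[0.5468 0.1485; -0.1554 0.6954; -0.2195 -0.2969]  nu=[-3.6716, 2.5069]  x^+=[0.6391, 1.0391, -0.3512]  P^+=[0.1509 -0.0262 -0.0772; -0.0262 0.1231 0.1154; -0.0772 0.1154 0.8230]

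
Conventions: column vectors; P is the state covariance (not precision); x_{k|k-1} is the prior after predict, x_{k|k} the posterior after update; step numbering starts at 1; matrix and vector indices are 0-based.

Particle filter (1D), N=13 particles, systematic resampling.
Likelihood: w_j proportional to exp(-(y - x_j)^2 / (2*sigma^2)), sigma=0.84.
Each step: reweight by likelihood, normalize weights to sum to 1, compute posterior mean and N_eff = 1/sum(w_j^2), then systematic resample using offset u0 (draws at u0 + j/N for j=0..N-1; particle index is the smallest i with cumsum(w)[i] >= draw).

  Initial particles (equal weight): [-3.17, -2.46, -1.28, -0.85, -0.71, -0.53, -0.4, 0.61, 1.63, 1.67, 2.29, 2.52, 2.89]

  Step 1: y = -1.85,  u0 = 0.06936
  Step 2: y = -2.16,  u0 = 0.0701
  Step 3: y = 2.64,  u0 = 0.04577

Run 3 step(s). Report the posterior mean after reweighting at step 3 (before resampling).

step 1: w=[0.0888, 0.2346, 0.2426, 0.1504, 0.1216, 0.0888, 0.0688, 0.0042, 0.0001, 0.0000, 0.0000, 0.0000, 0.0000]  mean=-1.4554  Neff=5.8195  idx=[0, 1, 1, 1, 2, 2, 2, 3, 3, 4, 5, 5, 6]
step 2: w=[0.0774, 0.1497, 0.1497, 0.1497, 0.0922, 0.0922, 0.0922, 0.0473, 0.0473, 0.0360, 0.0243, 0.0243, 0.0178]  mean=-1.8431  Neff=9.4349  idx=[0, 1, 1, 2, 3, 3, 4, 4, 5, 6, 7, 9, 12]
step 3: w=[0.0000, 0.0000, 0.0000, 0.0000, 0.0000, 0.0000, 0.0092, 0.0092, 0.0092, 0.0092, 0.0876, 0.1727, 0.7030]  mean=-0.5253  Neff=1.8796  idx=[10, 10, 11, 11, 12, 12, 12, 12, 12, 12, 12, 12, 12]

post_mean = -0.5253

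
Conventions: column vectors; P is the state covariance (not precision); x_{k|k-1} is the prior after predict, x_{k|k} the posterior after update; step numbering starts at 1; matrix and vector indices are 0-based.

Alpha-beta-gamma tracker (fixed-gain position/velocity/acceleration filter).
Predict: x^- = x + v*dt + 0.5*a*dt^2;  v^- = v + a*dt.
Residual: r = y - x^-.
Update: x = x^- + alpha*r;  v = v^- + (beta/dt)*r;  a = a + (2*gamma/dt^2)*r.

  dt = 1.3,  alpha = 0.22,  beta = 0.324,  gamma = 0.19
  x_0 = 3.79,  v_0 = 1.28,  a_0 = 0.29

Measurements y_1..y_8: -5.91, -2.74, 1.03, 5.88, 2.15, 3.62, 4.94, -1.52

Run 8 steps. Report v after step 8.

v_post = 3.2173

step 1: x_pred=5.6991  r=-11.6090  x^+=3.1451  v^+=-1.2363  a^+=-2.3203
step 2: x_pred=-0.4228  r=-2.3172  x^+=-0.9326  v^+=-4.8303  a^+=-2.8413
step 3: x_pred=-9.6129  r=10.6429  x^+=-7.2714  v^+=-5.8715  a^+=-0.4483
step 4: x_pred=-15.2831  r=21.1631  x^+=-10.6272  v^+=-1.1797  a^+=4.3103
step 5: x_pred=-8.5186  r=10.6686  x^+=-6.1715  v^+=7.0827  a^+=6.7092
step 6: x_pred=8.7052  r=-5.0852  x^+=7.5864  v^+=14.5372  a^+=5.5658
step 7: x_pred=31.1879  r=-26.2479  x^+=25.4133  v^+=15.2309  a^+=-0.3361
step 8: x_pred=44.9295  r=-46.4495  x^+=34.7106  v^+=3.2173  a^+=-10.7804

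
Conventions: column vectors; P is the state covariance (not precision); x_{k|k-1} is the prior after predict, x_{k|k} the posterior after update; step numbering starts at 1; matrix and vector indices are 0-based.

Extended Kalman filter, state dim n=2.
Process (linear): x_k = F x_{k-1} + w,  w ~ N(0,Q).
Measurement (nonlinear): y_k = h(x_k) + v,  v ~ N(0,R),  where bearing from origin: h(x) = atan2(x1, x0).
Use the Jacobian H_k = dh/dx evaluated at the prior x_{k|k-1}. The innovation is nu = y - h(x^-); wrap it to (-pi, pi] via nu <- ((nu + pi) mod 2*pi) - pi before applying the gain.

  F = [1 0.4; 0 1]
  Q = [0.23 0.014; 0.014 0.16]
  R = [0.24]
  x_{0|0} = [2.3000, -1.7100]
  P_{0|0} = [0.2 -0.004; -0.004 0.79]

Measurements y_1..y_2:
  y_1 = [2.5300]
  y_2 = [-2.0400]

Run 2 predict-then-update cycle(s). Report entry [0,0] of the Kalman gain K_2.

K[0,0] = 0.4695

step 1: x^-=[1.6160, -1.7100]  P^-=[0.5532 0.3260; 0.3260 0.9500]  H_jac=[0.3089 0.2919]  S=[0.4326]  K=[0.6151; 0.8740]  nu=[-2.9395]  x^+=[-0.1921, -4.2791]  P^+=[0.3895 0.0935; 0.0935 0.6196]
step 2: x^-=[-1.9037, -4.2791]  P^-=[0.7935 0.3553; 0.3553 0.7796]  H_jac=[0.1951 -0.0868]  S=[0.2640]  K=[0.4695; 0.0063]  nu=[-0.0506]  x^+=[-1.9275, -4.2794]  P^+=[0.7353 0.3545; 0.3545 0.7796]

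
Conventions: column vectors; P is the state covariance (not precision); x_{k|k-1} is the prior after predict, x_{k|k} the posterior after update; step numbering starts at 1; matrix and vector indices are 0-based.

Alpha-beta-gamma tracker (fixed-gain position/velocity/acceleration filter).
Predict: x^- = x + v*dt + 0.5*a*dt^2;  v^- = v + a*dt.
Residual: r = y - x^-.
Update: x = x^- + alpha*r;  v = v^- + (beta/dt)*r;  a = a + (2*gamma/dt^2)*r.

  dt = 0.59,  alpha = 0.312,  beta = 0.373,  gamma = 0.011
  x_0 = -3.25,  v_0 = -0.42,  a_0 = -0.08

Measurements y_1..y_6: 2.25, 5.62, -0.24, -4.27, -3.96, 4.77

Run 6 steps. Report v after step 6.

v_post = -0.9508

step 1: x_pred=-3.5117  r=5.7617  x^+=-1.7141  v^+=3.1754  a^+=0.2841
step 2: x_pred=0.2089  r=5.4111  x^+=1.8971  v^+=6.7640  a^+=0.6261
step 3: x_pred=5.9969  r=-6.2369  x^+=4.0510  v^+=3.1904  a^+=0.2320
step 4: x_pred=5.9737  r=-10.2437  x^+=2.7776  v^+=-3.1488  a^+=-0.4154
step 5: x_pred=0.8475  r=-4.8075  x^+=-0.6524  v^+=-6.4333  a^+=-0.7193
step 6: x_pred=-4.5732  r=9.3432  x^+=-1.6581  v^+=-0.9508  a^+=-0.1288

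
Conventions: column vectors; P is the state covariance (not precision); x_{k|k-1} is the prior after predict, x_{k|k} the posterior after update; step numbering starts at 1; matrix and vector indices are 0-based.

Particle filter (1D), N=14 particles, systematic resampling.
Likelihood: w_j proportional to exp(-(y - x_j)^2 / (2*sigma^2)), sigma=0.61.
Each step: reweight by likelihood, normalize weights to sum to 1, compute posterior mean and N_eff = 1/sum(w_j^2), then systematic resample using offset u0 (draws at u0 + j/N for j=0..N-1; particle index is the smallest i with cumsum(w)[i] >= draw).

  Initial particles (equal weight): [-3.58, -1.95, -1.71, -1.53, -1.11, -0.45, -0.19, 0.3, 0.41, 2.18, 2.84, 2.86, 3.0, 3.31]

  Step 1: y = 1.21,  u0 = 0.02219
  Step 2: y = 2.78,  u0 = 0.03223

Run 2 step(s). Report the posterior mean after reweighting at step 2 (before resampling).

step 1: w=[0.0000, 0.0000, 0.0000, 0.0000, 0.0006, 0.0205, 0.0598, 0.2735, 0.3522, 0.2350, 0.0234, 0.0215, 0.0112, 0.0022]  mean=0.8865  Neff=3.8578  idx=[6, 7, 7, 7, 7, 8, 8, 8, 8, 8, 9, 9, 9, 10]
step 2: w=[0.0000, 0.0001, 0.0001, 0.0001, 0.0001, 0.0002, 0.0002, 0.0002, 0.0002, 0.0002, 0.2164, 0.2164, 0.2164, 0.3494]  mean=2.4083  Neff=3.8079  idx=[10, 10, 10, 11, 11, 11, 12, 12, 12, 13, 13, 13, 13, 13]

post_mean = 2.4083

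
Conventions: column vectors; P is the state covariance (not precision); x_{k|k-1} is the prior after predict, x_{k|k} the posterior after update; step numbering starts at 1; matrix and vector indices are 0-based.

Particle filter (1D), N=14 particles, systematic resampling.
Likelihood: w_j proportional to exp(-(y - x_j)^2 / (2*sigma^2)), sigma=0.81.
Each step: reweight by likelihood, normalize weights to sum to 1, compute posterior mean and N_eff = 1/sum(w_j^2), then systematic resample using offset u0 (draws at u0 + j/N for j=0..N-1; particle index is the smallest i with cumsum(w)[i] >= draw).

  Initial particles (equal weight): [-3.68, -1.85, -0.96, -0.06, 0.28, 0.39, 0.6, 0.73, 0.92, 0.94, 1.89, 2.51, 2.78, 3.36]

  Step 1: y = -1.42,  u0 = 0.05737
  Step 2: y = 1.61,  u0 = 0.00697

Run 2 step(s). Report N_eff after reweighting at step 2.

step 1: w=[0.0089, 0.3807, 0.3731, 0.1071, 0.0485, 0.0361, 0.0196, 0.0129, 0.0068, 0.0063, 0.0001, 0.0000, 0.0000, 0.0000]  mean=-1.0407  Neff=3.3338  idx=[1, 1, 1, 1, 1, 2, 2, 2, 2, 2, 3, 3, 4, 7]
step 2: w=[0.0001, 0.0001, 0.0001, 0.0001, 0.0001, 0.0060, 0.0060, 0.0060, 0.0060, 0.0060, 0.1099, 0.1099, 0.2392, 0.5104]  mean=0.3966  Neff=2.9233  idx=[6, 10, 11, 11, 12, 12, 12, 13, 13, 13, 13, 13, 13, 13]

N_eff = 2.9233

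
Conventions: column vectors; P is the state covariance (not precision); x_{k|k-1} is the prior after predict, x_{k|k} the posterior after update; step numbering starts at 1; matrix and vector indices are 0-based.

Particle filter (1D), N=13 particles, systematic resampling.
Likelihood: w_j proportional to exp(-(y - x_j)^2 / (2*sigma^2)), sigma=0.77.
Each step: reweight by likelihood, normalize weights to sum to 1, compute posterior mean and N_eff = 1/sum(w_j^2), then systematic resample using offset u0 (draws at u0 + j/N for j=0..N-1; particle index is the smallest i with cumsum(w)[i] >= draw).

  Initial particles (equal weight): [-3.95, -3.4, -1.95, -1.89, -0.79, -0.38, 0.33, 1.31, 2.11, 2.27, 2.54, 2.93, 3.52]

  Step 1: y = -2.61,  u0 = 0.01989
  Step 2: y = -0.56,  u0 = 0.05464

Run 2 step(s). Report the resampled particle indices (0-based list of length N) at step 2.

resampled_idx = [5, 6, 6, 7, 8, 8, 9, 9, 10, 11, 11, 12, 12]

step 1: w=[0.0988, 0.2654, 0.3111, 0.2901, 0.0275, 0.0068, 0.0003, 0.0000, 0.0000, 0.0000, 0.0000, 0.0000, 0.0000]  mean=-2.4718  Neff=3.8176  idx=[0, 0, 1, 1, 1, 2, 2, 2, 2, 3, 3, 3, 3]
step 2: w=[0.0000, 0.0000, 0.0007, 0.0007, 0.0007, 0.1162, 0.1162, 0.1162, 0.1162, 0.1333, 0.1333, 0.1333, 0.1333]  mean=-1.9210  Neff=7.9951  idx=[5, 6, 6, 7, 8, 8, 9, 9, 10, 11, 11, 12, 12]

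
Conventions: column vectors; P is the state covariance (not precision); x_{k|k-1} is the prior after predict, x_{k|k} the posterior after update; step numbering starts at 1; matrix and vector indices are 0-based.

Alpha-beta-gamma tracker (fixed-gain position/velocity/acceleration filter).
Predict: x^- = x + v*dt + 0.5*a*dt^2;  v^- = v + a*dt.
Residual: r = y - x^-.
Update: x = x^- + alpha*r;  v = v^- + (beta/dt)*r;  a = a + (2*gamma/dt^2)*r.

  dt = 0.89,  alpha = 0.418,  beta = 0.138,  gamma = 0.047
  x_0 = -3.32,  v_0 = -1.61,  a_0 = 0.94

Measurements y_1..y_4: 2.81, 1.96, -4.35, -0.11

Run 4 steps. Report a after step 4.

a_post = 0.7406

step 1: x_pred=-4.3806  r=7.1906  x^+=-1.3749  v^+=0.3415  a^+=1.7933
step 2: x_pred=-0.3607  r=2.3207  x^+=0.6093  v^+=2.2974  a^+=2.0687
step 3: x_pred=3.4734  r=-7.8234  x^+=0.2032  v^+=2.9255  a^+=1.1403
step 4: x_pred=3.2586  r=-3.3686  x^+=1.8505  v^+=3.4181  a^+=0.7406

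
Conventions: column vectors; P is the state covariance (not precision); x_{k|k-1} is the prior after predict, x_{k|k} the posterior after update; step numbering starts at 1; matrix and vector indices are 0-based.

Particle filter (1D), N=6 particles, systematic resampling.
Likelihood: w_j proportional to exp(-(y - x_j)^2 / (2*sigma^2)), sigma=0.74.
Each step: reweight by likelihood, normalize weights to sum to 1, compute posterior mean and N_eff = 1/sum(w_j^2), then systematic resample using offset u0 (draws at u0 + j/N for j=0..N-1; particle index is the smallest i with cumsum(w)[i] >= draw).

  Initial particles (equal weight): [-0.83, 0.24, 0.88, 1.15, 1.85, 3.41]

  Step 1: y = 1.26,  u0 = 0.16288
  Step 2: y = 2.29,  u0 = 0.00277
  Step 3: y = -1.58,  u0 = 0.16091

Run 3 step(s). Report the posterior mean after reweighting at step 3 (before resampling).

step 1: w=[0.0061, 0.1284, 0.2909, 0.3282, 0.2415, 0.0049]  mean=1.1226  Neff=3.7424  idx=[2, 2, 3, 3, 4, 5]
step 2: w=[0.0778, 0.0778, 0.1459, 0.1459, 0.4005, 0.1520]  mean=1.7320  Neff=4.1977  idx=[0, 2, 3, 4, 4, 4]
step 3: w=[0.6359, 0.1769, 0.1769, 0.0034, 0.0034, 0.0034]  mean=0.9856  Neff=2.1415  idx=[0, 0, 0, 1, 2, 4]

post_mean = 0.9856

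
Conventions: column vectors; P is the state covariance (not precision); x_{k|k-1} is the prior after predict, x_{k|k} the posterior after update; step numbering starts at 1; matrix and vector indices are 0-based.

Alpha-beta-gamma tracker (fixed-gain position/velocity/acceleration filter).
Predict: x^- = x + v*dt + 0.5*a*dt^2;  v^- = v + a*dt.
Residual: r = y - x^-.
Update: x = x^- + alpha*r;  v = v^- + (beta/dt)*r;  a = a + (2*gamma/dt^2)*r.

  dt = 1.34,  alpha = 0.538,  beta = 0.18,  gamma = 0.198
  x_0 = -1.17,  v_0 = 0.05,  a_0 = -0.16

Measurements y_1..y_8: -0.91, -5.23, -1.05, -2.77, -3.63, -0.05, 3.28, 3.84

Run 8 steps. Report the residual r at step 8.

resid = -5.3130

step 1: x_pred=-1.2466  r=0.3366  x^+=-1.0655  v^+=-0.1192  a^+=-0.0858
step 2: x_pred=-1.3022  r=-3.9278  x^+=-3.4154  v^+=-0.7617  a^+=-0.9520
step 3: x_pred=-5.2907  r=4.2407  x^+=-3.0092  v^+=-1.4677  a^+=-0.0167
step 4: x_pred=-4.9910  r=2.2210  x^+=-3.7961  v^+=-1.1918  a^+=0.4731
step 5: x_pred=-4.9684  r=1.3384  x^+=-4.2483  v^+=-0.3781  a^+=0.7682
step 6: x_pred=-4.0652  r=4.0152  x^+=-1.9050  v^+=1.1907  a^+=1.6538
step 7: x_pred=1.1753  r=2.1047  x^+=2.3076  v^+=3.6895  a^+=2.1179
step 8: x_pred=9.1530  r=-5.3130  x^+=6.2946  v^+=5.8138  a^+=0.9462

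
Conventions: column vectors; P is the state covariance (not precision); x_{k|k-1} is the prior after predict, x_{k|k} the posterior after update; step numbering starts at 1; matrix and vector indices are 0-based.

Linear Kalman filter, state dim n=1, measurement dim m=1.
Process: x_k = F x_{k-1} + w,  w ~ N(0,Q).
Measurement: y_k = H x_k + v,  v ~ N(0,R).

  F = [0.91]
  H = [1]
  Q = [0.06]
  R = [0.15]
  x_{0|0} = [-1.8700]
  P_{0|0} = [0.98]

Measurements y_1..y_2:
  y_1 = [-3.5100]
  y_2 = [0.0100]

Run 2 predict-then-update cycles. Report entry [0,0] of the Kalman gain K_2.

step 1: x^-=[-1.7017]  P^-=[0.8715]  S=[1.0215]  K=[0.8532]  nu=[-1.8083]  x^+=[-3.2445]  P^+=[0.1280]
step 2: x^-=[-2.9525]  P^-=[0.1660]  S=[0.3160]  K=[0.5253]  nu=[2.9625]  x^+=[-1.3963]  P^+=[0.0788]

K[0,0] = 0.5253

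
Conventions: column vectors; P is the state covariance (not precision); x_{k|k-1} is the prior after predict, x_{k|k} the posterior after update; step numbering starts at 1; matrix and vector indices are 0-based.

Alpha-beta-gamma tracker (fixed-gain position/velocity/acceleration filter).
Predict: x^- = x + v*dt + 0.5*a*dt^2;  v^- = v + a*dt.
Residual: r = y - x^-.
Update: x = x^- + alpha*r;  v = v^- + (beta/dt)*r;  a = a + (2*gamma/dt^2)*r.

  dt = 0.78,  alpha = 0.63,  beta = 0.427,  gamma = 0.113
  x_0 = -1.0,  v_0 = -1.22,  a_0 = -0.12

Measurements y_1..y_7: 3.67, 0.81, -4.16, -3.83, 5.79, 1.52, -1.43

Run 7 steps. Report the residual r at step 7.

step 1: x_pred=-1.9881  r=5.6581  x^+=1.5765  v^+=1.7838  a^+=1.9818
step 2: x_pred=3.5708  r=-2.7608  x^+=1.8315  v^+=1.8183  a^+=0.9563
step 3: x_pred=3.5407  r=-7.7007  x^+=-1.3108  v^+=-1.6514  a^+=-1.9043
step 4: x_pred=-3.1781  r=-0.6519  x^+=-3.5888  v^+=-3.4936  a^+=-2.1464
step 5: x_pred=-6.9668  r=12.7568  x^+=1.0700  v^+=1.8157  a^+=2.5923
step 6: x_pred=3.2748  r=-1.7548  x^+=2.1693  v^+=2.8770  a^+=1.9404
step 7: x_pred=5.0037  r=-6.4337  x^+=0.9505  v^+=0.8686  a^+=-0.4494

resid = -6.4337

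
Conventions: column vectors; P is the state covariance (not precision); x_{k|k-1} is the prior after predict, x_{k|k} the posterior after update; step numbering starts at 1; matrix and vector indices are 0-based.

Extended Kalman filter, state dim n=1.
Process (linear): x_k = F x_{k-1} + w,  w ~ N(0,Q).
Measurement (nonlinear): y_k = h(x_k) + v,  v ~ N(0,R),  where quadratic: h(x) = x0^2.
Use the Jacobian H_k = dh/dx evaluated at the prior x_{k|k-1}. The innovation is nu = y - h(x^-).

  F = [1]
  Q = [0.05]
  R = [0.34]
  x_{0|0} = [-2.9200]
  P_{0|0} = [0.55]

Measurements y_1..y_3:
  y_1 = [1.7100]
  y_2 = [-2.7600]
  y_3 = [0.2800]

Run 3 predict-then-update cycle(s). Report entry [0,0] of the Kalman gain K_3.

K[0,0] = -0.1920

step 1: x^-=[-2.9200]  P^-=[0.6000]  H_jac=[-5.8400]  S=[20.8034]  K=[-0.1684]  nu=[-6.8164]  x^+=[-1.7719]  P^+=[0.0098]
step 2: x^-=[-1.7719]  P^-=[0.0598]  H_jac=[-3.5438]  S=[1.0911]  K=[-0.1943]  nu=[-5.8996]  x^+=[-0.6259]  P^+=[0.0186]
step 3: x^-=[-0.6259]  P^-=[0.0686]  H_jac=[-1.2518]  S=[0.4476]  K=[-0.1920]  nu=[-0.1117]  x^+=[-0.6044]  P^+=[0.0521]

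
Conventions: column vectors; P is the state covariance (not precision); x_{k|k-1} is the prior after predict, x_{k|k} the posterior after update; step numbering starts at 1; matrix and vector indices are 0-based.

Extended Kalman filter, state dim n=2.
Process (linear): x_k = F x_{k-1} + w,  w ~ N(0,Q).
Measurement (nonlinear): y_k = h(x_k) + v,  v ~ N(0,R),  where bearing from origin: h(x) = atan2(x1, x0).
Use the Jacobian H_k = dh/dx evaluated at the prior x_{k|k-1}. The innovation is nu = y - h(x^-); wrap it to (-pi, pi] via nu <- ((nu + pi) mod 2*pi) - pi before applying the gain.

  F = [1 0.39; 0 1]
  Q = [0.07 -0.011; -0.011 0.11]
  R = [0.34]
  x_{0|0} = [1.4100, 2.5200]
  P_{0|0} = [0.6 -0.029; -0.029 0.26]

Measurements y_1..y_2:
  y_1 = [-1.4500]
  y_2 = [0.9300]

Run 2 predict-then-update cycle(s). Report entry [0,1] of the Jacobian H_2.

step 1: x^-=[2.3928, 2.5200]  P^-=[0.6869 0.0614; 0.0614 0.3700]  H_jac=[-0.2087 0.1981]  S=[0.3794]  K=[-0.3458; 0.1595]  nu=[-2.2613]  x^+=[3.1747, 2.1594]  P^+=[0.6416 0.0823; 0.0823 0.3604]
step 2: x^-=[4.0169, 2.1594]  P^-=[0.8306 0.2119; 0.2119 0.4704]  H_jac=[-0.1038 0.1931]  S=[0.3580]  K=[-0.1266; 0.1923]  nu=[0.4367]  x^+=[3.9616, 2.2434]  P^+=[0.8248 0.2206; 0.2206 0.4571]

H_jac[0,1] = 0.1931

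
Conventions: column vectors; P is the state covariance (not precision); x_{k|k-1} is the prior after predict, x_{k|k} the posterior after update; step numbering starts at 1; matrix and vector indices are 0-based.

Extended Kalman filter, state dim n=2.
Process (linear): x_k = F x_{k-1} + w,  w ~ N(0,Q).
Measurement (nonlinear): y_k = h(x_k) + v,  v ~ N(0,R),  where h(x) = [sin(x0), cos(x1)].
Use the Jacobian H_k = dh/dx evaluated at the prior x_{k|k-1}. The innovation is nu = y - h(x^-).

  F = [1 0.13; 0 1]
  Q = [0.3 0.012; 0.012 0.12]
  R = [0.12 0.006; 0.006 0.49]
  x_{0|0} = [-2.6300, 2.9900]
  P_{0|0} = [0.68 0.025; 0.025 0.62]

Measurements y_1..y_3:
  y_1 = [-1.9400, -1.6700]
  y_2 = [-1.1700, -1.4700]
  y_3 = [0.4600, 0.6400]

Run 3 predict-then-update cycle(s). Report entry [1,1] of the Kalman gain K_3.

step 1: x^-=[-2.2413, 2.9900]  P^-=[0.9970 0.1176; 0.1176 0.7400]  H_jac=[-0.6214 0.0000; 0.0000 -0.1510]  S=[0.5049 0.0170; 0.0170 0.5069]  K=[-1.2271 0.0062; -0.1374 -0.2158]  nu=[-1.1565, -0.6815]  x^+=[-0.8264, 3.2960]  P^+=[0.2369 0.0286; 0.0286 0.7058]
step 2: x^-=[-0.3979, 3.2960]  P^-=[0.5563 0.1324; 0.1324 0.8258]  H_jac=[0.9219 0.0000; 0.0000 0.1538]  S=[0.5927 0.0248; 0.0248 0.5095]  K=[0.8652 -0.0021; 0.1959 0.2398]  nu=[-0.7825, -0.4819]  x^+=[-1.0740, 3.0272]  P^+=[0.1126 0.0271; 0.0271 0.7715]
step 3: x^-=[-0.6804, 3.0272]  P^-=[0.4327 0.1393; 0.1393 0.8915]  H_jac=[0.7773 0.0000; 0.0000 -0.1141]  S=[0.3814 -0.0064; -0.0064 0.5016]  K=[0.8814 -0.0205; 0.2806 -0.1993]  nu=[1.0891, 1.6335]  x^+=[0.2460, 3.0074]  P^+=[0.1359 0.0418; 0.0418 0.8408]

K[1,1] = -0.1993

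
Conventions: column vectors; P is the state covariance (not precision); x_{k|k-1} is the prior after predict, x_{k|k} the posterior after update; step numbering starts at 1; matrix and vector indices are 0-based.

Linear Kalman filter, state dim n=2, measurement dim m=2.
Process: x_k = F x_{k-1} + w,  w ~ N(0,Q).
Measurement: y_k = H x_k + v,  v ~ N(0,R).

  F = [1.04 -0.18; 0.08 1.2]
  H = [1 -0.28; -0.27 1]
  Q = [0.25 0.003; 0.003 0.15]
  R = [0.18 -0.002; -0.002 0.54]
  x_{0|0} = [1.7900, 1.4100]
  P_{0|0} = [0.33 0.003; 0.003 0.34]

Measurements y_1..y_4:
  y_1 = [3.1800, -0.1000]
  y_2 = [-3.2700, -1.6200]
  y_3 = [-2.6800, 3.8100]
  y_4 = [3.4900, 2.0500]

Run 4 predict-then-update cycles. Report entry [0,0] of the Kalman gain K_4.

K[0,0] = 0.6650

step 1: x^-=[1.6078, 1.8352]  P^-=[0.6168 -0.0393; -0.0393 0.6423]  S=[0.8692 -0.3906; -0.3906 1.2485]  K=[0.7543 0.0712; -0.0199 0.5167]  nu=[2.0861, -1.5011]  x^+=[3.0745, 1.0181]  P^+=[0.1579 0.0795; 0.0795 0.3006]
step 2: x^-=[3.0142, 1.4677]  P^-=[0.4007 0.0493; 0.0493 0.5991]  S=[0.6001 -0.2249; -0.2249 1.1417]  K=[0.6753 0.0815; -0.0054 0.5120]  nu=[-5.8733, -2.2738]  x^+=[-1.1374, 0.3354]  P^+=[0.1442 0.0816; 0.0816 0.2985]
step 3: x^-=[-1.2432, 0.3115]  P^-=[0.3851 0.0512; 0.0512 0.5965]  S=[0.5832 -0.2180; -0.2180 1.1369]  K=[0.6661 0.0812; -0.0077 0.5110]  nu=[-1.3496, 3.1629]  x^+=[-1.8852, 1.9381]  P^+=[0.1424 0.0810; 0.0810 0.2978]
step 4: x^-=[-2.3095, 2.1749]  P^-=[0.3834 0.0504; 0.0504 0.5953]  S=[0.5818 -0.2180; -0.2180 1.1361]  K=[0.6650 0.0809; -0.0086 0.5104]  nu=[6.4085, -0.7484]  x^+=[1.8913, 1.7376]  P^+=[0.1421 0.0807; 0.0807 0.2974]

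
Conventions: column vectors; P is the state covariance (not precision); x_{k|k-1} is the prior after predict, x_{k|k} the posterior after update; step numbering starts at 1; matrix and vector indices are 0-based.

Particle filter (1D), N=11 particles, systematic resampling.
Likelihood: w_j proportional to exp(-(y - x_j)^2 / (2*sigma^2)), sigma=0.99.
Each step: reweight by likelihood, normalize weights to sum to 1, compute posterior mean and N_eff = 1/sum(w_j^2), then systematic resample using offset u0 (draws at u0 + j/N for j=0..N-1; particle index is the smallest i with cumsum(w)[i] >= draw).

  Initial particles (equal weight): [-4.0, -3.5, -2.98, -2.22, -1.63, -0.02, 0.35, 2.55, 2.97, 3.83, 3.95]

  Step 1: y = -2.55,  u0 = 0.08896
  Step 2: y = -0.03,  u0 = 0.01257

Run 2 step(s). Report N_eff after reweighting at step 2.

N_eff = 2.9956

step 1: w=[0.0969, 0.1787, 0.2578, 0.2680, 0.1839, 0.0108, 0.0039, 0.0000, 0.0000, 0.0000, 0.0000]  mean=-2.6749  Neff=4.6828  idx=[0, 1, 1, 2, 2, 3, 3, 3, 4, 4, 6]
step 2: w=[0.0002, 0.0012, 0.0012, 0.0067, 0.0067, 0.0492, 0.0492, 0.0492, 0.1540, 0.1540, 0.5282]  mean=-0.6944  Neff=2.9956  idx=[4, 6, 8, 8, 9, 9, 10, 10, 10, 10, 10]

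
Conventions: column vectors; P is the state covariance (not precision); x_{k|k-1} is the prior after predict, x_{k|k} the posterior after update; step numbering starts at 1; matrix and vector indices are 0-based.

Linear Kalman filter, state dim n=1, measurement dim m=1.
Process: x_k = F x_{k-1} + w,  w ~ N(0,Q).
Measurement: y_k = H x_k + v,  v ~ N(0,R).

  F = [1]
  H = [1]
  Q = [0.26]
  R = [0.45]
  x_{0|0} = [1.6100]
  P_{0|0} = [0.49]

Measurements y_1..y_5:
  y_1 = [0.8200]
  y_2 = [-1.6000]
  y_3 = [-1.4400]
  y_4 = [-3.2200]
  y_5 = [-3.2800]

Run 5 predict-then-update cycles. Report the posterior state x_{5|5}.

x_post = [-2.7357]

step 1: x^-=[1.6100]  P^-=[0.7500]  S=[1.2000]  K=[0.6250]  nu=[-0.7900]  x^+=[1.1162]  P^+=[0.2812]
step 2: x^-=[1.1162]  P^-=[0.5413]  S=[0.9912]  K=[0.5460]  nu=[-2.7163]  x^+=[-0.3669]  P^+=[0.2457]
step 3: x^-=[-0.3669]  P^-=[0.5057]  S=[0.9557]  K=[0.5291]  nu=[-1.0731]  x^+=[-0.9347]  P^+=[0.2381]
step 4: x^-=[-0.9347]  P^-=[0.4981]  S=[0.9481]  K=[0.5254]  nu=[-2.2853]  x^+=[-2.1354]  P^+=[0.2364]
step 5: x^-=[-2.1354]  P^-=[0.4964]  S=[0.9464]  K=[0.5245]  nu=[-1.1446]  x^+=[-2.7357]  P^+=[0.2360]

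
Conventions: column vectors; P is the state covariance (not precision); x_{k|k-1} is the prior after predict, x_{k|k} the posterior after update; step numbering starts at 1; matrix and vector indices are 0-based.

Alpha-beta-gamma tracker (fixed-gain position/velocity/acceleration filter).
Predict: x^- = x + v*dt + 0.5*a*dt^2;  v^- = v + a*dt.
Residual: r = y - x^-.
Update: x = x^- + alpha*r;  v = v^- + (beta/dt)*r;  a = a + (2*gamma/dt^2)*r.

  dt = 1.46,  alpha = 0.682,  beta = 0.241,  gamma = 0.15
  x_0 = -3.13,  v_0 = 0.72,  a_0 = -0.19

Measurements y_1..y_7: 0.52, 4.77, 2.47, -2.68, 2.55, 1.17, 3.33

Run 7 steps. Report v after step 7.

v_post = -1.8888

step 1: x_pred=-2.2813  r=2.8013  x^+=-0.3708  v^+=0.9050  a^+=0.2043
step 2: x_pred=1.1682  r=3.6018  x^+=3.6246  v^+=1.7978  a^+=0.7112
step 3: x_pred=7.0073  r=-4.5373  x^+=3.9129  v^+=2.0871  a^+=0.0726
step 4: x_pred=7.0374  r=-9.7174  x^+=0.4101  v^+=0.5890  a^+=-1.2950
step 5: x_pred=-0.1101  r=2.6601  x^+=1.7041  v^+=-0.8626  a^+=-0.9206
step 6: x_pred=-0.5365  r=1.7065  x^+=0.6273  v^+=-1.9251  a^+=-0.6805
step 7: x_pred=-2.9085  r=6.2385  x^+=1.3462  v^+=-1.8888  a^+=0.1975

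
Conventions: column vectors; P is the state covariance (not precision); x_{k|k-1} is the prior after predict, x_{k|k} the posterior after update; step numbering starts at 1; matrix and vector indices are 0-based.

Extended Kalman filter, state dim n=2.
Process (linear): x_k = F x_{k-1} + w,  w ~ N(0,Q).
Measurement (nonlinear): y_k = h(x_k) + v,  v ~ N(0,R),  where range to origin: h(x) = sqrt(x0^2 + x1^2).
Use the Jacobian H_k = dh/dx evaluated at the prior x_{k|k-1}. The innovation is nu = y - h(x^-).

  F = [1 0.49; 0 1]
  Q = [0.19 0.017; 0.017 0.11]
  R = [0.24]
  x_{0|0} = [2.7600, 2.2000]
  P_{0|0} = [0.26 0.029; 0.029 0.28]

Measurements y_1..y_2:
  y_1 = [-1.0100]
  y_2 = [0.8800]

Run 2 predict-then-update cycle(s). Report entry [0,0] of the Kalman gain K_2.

step 1: x^-=[3.8380, 2.2000]  P^-=[0.5456 0.1832; 0.1832 0.3900]  H_jac=[0.8676 0.4973]  S=[0.9052]  K=[0.6236; 0.3898]  nu=[-5.4338]  x^+=[0.4495, 0.0817]  P^+=[0.1936 -0.0369; -0.0369 0.2524]
step 2: x^-=[0.4896, 0.0817]  P^-=[0.4081 0.1038; 0.1038 0.3624]  H_jac=[0.9864 0.1647]  S=[0.6806]  K=[0.6166; 0.2382]  nu=[0.3837]  x^+=[0.7261, 0.1731]  P^+=[0.1494 0.0039; 0.0039 0.3238]

K[0,0] = 0.6166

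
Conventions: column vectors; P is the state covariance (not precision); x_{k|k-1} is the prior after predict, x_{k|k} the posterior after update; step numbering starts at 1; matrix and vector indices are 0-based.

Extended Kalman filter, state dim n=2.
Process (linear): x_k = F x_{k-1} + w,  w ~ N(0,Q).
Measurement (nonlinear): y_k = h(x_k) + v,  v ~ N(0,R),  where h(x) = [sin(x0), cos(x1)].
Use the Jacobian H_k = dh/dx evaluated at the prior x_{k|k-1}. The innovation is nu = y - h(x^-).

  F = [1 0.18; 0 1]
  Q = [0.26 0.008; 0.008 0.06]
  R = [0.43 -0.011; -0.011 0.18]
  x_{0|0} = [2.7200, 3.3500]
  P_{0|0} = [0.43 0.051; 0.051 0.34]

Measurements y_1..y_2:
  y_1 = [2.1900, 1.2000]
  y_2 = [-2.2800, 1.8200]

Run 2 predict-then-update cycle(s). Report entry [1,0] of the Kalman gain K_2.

K[1,0] = -0.0417

step 1: x^-=[3.3230, 3.3500]  P^-=[0.7194 0.1202; 0.1202 0.4000]  H_jac=[-0.9836 0.0000; 0.0000 0.2069]  S=[1.1260 -0.0355; -0.0355 0.1971]  K=[-0.6280 0.0132; -0.0923 0.4032]  nu=[2.3704, 2.1784]  x^+=[1.8631, 4.0096]  P^+=[0.2747 0.0449; 0.0449 0.3557]
step 2: x^-=[2.5848, 4.0096]  P^-=[0.5624 0.1169; 0.1169 0.4157]  H_jac=[-0.8490 0.0000; 0.0000 0.7630]  S=[0.8353 -0.0867; -0.0867 0.4220]  K=[-0.5616 0.0959; -0.0417 0.7430]  nu=[-2.8084, 2.4663]  x^+=[4.3986, 5.9592]  P^+=[0.2857 0.0307; 0.0307 0.1759]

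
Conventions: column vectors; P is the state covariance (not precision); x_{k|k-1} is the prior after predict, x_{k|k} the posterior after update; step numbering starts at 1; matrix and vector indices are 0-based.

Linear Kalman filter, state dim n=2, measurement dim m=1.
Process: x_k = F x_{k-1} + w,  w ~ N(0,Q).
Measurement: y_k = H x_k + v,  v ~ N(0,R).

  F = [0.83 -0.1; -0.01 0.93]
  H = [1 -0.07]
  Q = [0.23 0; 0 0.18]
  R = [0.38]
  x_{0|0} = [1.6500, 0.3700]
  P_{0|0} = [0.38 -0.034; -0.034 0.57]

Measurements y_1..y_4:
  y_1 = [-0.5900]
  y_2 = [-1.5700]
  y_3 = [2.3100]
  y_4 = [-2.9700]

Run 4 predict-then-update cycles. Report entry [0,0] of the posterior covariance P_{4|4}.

P_post[0,0] = 0.1849

step 1: x^-=[1.3325, 0.3276]  P^-=[0.5031 -0.0824; -0.0824 0.6737]  S=[0.8980]  K=[0.5667; -0.1443]  nu=[-1.8996]  x^+=[0.2560, 0.6018]  P^+=[0.2147 -0.0090; -0.0090 0.6550]
step 2: x^-=[0.1523, 0.5571]  P^-=[0.3860 -0.0696; -0.0696 0.7467]  S=[0.7794]  K=[0.5015; -0.1564]  nu=[-1.6833]  x^+=[-0.6919, 0.8204]  P^+=[0.1900 -0.0085; -0.0085 0.7276]
step 3: x^-=[-0.6563, 0.7699]  P^-=[0.3696 -0.0758; -0.0758 0.8095]  S=[0.7641]  K=[0.4906; -0.1734]  nu=[3.0202]  x^+=[0.8253, 0.2462]  P^+=[0.1857 -0.0108; -0.0108 0.7865]
step 4: x^-=[0.6604, 0.2208]  P^-=[0.3676 -0.0831; -0.0831 0.8605]  S=[0.7634]  K=[0.4891; -0.1877]  nu=[-3.6149]  x^+=[-1.1076, 0.8993]  P^+=[0.1849 -0.0130; -0.0130 0.8336]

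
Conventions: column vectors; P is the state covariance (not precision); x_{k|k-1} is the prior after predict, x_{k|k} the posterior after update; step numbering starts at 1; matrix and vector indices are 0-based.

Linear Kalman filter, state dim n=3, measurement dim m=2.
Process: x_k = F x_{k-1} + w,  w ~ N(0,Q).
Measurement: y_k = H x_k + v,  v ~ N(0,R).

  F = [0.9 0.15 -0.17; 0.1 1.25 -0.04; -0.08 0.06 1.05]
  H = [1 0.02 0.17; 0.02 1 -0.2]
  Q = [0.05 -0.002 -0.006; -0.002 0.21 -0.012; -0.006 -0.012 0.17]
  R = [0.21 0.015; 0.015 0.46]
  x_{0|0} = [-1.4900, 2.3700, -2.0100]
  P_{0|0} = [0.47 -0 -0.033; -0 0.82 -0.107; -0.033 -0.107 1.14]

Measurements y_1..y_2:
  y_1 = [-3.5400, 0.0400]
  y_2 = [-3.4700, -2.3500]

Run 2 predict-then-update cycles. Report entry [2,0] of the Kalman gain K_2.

step 1: x^-=[-0.6438, 2.8939, -1.8491]  P^-=[0.4977 0.2269 -0.2833; 0.2269 1.5087 -0.1459; -0.2833 -0.1459 1.4249]  S=[0.6612 0.2652; 0.2652 2.0956]  K=[0.6642 0.0560; 0.0591 0.7285; 0.0179 -0.2106]  nu=[-2.6397, -3.2108]  x^+=[-2.5770, 0.3985, -1.2201]  P^+=[0.1796 -0.0138 -0.2296; -0.0138 0.3712 0.1747; -0.2296 0.1747 1.3337]
step 2: x^-=[-2.0521, 0.2893, -1.0511]  P^-=[0.3000 0.0511 -0.4486; 0.0511 0.7749 0.1638; -0.4486 0.1638 1.7037]  S=[0.4102 0.1451; 0.1451 1.2433]  K=[0.5280 0.0565; 0.0196 0.5955; -0.3408 -0.1098]  nu=[-1.2450, -2.8084]  x^+=[-2.8681, -1.4075, -0.3185]  P^+=[0.1730 -0.0407 -0.3559; -0.0407 0.3305 0.2775; -0.3559 0.2775 1.6302]

K[2,0] = -0.3408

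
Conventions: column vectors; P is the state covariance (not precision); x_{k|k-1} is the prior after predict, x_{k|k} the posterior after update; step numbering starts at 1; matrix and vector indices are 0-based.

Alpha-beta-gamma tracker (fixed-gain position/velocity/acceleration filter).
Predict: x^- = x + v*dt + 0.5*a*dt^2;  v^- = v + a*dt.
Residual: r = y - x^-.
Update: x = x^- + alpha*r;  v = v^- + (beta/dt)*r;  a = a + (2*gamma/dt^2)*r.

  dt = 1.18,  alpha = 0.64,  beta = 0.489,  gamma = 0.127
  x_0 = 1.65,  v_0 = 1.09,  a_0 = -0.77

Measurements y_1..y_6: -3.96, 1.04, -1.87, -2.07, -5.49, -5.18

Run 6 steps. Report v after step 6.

v_post = -0.7556

step 1: x_pred=2.4001  r=-6.3601  x^+=-1.6704  v^+=-2.4543  a^+=-1.9302
step 2: x_pred=-5.9102  r=6.9502  x^+=-1.4621  v^+=-1.8517  a^+=-0.6624
step 3: x_pred=-4.1082  r=2.2382  x^+=-2.6758  v^+=-1.7058  a^+=-0.2541
step 4: x_pred=-4.8654  r=2.7954  x^+=-3.0764  v^+=-0.8471  a^+=0.2559
step 5: x_pred=-3.8978  r=-1.5922  x^+=-4.9168  v^+=-1.2050  a^+=-0.0346
step 6: x_pred=-6.3628  r=1.1828  x^+=-5.6058  v^+=-0.7556  a^+=0.1812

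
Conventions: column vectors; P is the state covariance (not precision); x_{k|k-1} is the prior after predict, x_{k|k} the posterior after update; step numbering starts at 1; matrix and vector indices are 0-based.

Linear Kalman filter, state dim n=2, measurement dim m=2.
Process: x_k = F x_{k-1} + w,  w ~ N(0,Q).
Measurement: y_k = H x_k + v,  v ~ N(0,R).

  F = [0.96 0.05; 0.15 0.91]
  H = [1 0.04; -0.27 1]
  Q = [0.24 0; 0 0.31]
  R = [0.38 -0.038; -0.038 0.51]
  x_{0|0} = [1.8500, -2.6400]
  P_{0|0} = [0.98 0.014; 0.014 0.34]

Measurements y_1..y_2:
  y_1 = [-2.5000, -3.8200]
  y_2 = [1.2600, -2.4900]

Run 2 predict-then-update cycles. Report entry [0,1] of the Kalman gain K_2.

K[0,1] = -0.0116

step 1: x^-=[1.6440, -2.1249]  P^-=[1.1454 0.1689; 0.1689 0.6174]  S=[1.5399 -0.1554; -0.1554 1.1197]  K=[0.7460 -0.0218; 0.1798 0.5356]  nu=[-4.0590, -1.2512]  x^+=[-1.3568, -3.5250]  P^+=[0.2828 0.0369; 0.0369 0.2763]
step 2: x^-=[-1.4788, -3.4113]  P^-=[0.5049 0.0858; 0.0858 0.5553]  S=[0.8926 -0.0672; -0.0672 1.0557]  K=[0.5686 -0.0116; 0.1597 0.5142]  nu=[2.8752, 0.5220]  x^+=[0.1500, -2.6836]  P^+=[0.2153 0.0306; 0.0306 0.2644]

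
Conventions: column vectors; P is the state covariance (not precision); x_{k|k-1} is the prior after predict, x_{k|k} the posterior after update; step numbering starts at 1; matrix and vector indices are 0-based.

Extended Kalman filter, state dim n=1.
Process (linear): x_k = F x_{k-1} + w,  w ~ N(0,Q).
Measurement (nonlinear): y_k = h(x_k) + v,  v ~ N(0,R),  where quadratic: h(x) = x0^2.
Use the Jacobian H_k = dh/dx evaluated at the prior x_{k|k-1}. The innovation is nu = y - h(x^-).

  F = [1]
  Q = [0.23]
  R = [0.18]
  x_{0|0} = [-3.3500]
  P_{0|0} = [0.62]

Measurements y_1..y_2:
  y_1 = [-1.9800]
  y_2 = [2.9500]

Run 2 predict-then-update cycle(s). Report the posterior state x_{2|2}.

step 1: x^-=[-3.3500]  P^-=[0.8500]  H_jac=[-6.7000]  S=[38.3365]  K=[-0.1486]  nu=[-13.2025]  x^+=[-1.3887]  P^+=[0.0040]
step 2: x^-=[-1.3887]  P^-=[0.2340]  H_jac=[-2.7775]  S=[1.9851]  K=[-0.3274]  nu=[1.0214]  x^+=[-1.7231]  P^+=[0.0212]

x_post = [-1.7231]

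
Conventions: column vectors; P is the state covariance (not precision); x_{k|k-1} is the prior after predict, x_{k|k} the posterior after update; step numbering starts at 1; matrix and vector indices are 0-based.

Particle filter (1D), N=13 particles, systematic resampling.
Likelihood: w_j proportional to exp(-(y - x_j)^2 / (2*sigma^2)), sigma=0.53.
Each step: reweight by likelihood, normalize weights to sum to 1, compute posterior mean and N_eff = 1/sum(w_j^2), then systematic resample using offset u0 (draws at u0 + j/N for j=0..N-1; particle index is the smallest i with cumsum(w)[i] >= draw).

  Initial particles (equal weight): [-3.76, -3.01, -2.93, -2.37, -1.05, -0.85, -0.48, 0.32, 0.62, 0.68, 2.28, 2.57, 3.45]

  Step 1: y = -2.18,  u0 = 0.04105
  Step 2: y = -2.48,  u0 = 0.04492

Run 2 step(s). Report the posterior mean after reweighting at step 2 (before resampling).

step 1: w=[0.0067, 0.1665, 0.2085, 0.5322, 0.0585, 0.0244, 0.0033, 0.0000, 0.0000, 0.0000, 0.0000, 0.0000, 0.0000]  mean=-2.4821  Neff=2.7895  idx=[1, 1, 2, 2, 2, 3, 3, 3, 3, 3, 3, 3, 4]
step 2: w=[0.0596, 0.0596, 0.0685, 0.0685, 0.0685, 0.0961, 0.0961, 0.0961, 0.0961, 0.0961, 0.0961, 0.0961, 0.0026]  mean=-2.5579  Neff=11.6489  idx=[0, 2, 3, 4, 5, 6, 6, 7, 8, 9, 10, 10, 11]

post_mean = -2.5579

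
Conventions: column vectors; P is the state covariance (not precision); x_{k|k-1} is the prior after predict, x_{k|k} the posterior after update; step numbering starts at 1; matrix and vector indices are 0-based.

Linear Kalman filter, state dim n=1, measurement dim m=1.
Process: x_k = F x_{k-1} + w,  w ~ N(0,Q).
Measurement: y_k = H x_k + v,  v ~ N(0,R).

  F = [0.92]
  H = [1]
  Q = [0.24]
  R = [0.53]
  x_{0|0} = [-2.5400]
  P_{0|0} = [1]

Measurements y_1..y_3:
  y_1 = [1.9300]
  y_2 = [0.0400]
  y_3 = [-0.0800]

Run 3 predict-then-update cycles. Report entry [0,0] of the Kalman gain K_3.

step 1: x^-=[-2.3368]  P^-=[1.0864]  S=[1.6164]  K=[0.6721]  nu=[4.2668]  x^+=[0.5310]  P^+=[0.3562]
step 2: x^-=[0.4885]  P^-=[0.5415]  S=[1.0715]  K=[0.5054]  nu=[-0.4485]  x^+=[0.2618]  P^+=[0.2678]
step 3: x^-=[0.2409]  P^-=[0.4667]  S=[0.9967]  K=[0.4682]  nu=[-0.3209]  x^+=[0.0906]  P^+=[0.2482]

K[0,0] = 0.4682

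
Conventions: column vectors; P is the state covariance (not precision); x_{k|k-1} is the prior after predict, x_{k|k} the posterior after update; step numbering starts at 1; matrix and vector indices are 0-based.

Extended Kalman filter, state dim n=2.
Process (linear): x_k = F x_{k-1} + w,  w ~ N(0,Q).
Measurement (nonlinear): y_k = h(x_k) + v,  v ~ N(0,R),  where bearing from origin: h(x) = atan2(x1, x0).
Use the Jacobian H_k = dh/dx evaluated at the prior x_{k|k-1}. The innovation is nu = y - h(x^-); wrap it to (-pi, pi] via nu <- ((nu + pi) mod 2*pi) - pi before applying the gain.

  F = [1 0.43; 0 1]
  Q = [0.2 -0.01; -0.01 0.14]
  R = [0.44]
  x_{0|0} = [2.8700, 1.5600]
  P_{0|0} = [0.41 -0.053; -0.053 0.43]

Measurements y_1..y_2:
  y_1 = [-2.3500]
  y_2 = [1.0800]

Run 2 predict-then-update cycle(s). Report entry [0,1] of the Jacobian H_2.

H_jac[0,1] = 0.2325

step 1: x^-=[3.5408, 1.5600]  P^-=[0.6439 0.1219; 0.1219 0.5700]  H_jac=[-0.1042 0.2365]  S=[0.4729]  K=[-0.0809; 0.2582]  nu=[-2.7650]  x^+=[3.7646, 0.8460]  P^+=[0.6408 0.1318; 0.1318 0.5385]
step 2: x^-=[4.1283, 0.8460]  P^-=[1.0537 0.3533; 0.3533 0.6785]  H_jac=[-0.0476 0.2325]  S=[0.4712]  K=[0.0678; 0.2990]  nu=[0.8779]  x^+=[4.1878, 1.1085]  P^+=[1.0516 0.3438; 0.3438 0.6363]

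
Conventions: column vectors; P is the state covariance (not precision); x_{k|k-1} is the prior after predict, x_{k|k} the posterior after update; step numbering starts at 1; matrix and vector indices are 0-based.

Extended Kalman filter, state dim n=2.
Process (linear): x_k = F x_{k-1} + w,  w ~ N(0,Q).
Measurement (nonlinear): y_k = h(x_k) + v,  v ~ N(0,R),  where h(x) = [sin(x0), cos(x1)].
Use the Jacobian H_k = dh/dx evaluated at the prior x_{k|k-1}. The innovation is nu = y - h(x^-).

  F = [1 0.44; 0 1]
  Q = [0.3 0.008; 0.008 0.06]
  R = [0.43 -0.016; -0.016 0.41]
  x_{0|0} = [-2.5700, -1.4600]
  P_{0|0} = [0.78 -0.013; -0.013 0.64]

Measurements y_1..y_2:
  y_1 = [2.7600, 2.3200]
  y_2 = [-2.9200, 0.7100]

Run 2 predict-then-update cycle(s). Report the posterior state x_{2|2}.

step 1: x^-=[-3.2124, -1.4600]  P^-=[1.1925 0.2766; 0.2766 0.7000]  H_jac=[-0.9975 0.0000; 0.0000 0.9939]  S=[1.6165 -0.2902; -0.2902 1.1014]  K=[-0.7253 0.0585; -0.0601 0.6158]  nu=[2.6893, 2.2094]  x^+=[-5.0338, -0.2611]  P^+=[0.3136 0.0358; 0.0358 0.2550]
step 2: x^-=[-5.1487, -0.2611]  P^-=[0.6945 0.1560; 0.1560 0.3150]  H_jac=[0.4226 0.0000; 0.0000 0.2582]  S=[0.5541 0.0010; 0.0010 0.4310]  K=[0.5296 0.0922; 0.1186 0.1884]  nu=[-3.8263, -0.2561]  x^+=[-7.1987, -0.7634]  P^+=[0.5353 0.1136; 0.1136 0.2919]

x_post = [-7.1987, -0.7634]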